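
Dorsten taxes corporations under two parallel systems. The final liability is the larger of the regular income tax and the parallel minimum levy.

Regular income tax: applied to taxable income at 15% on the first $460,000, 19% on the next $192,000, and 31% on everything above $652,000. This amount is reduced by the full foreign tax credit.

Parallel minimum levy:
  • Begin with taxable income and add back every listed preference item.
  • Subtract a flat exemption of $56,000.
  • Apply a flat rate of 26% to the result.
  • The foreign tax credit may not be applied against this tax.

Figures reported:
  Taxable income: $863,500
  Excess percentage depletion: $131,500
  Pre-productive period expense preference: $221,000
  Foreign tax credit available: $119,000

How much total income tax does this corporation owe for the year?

$301,600

Parallel minimum levy:
  Adjusted income: $863,500 + $131,500 + $221,000 = $1,216,000
  Less exemption $56,000 → base $1,160,000
  $1,160,000 × 26% = $301,600

Regular income tax:
  $460,000 × 15% = $69,000
  $192,000 × 19% = $36,480
  $211,500 × 31% = $65,565
  → $171,045
  Less foreign tax credit $119,000 → $52,045

$301,600 > $52,045, so the parallel minimum levy is the binding amount.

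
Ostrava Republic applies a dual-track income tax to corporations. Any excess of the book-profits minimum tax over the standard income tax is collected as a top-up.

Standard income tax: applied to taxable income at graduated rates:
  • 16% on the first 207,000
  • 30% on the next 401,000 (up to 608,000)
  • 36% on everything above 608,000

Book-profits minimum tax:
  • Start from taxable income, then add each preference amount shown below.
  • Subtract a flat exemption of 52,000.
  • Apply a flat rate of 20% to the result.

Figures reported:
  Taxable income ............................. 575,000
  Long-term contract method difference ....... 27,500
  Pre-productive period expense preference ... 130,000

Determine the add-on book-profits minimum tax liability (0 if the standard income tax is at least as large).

0

Standard income tax:
  207,000 × 16% = 33,120
  368,000 × 30% = 110,400
  → 143,520

Book-profits minimum tax:
  Adjusted income: 575,000 + 27,500 + 130,000 = 732,500
  Less exemption 52,000 → base 680,500
  680,500 × 20% = 136,100

136,100 ≤ 143,520, so no add-on is due.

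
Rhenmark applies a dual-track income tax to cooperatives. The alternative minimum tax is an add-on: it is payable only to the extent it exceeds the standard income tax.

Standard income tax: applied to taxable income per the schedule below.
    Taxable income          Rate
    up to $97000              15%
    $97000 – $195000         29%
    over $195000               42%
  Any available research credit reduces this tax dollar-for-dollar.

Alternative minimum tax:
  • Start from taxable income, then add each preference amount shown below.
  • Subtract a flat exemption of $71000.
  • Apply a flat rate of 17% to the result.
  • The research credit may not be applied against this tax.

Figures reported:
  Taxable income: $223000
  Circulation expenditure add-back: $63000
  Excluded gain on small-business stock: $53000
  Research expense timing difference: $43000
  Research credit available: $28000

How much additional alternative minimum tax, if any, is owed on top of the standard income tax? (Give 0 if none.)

$26140

Standard income tax:
  $97000 × 15% = $14550
  $98000 × 29% = $28420
  $28000 × 42% = $11760
  → $54730
  Less research credit $28000 → $26730

Alternative minimum tax:
  Adjusted income: $223000 + $63000 + $53000 + $43000 = $382000
  Less exemption $71000 → base $311000
  $311000 × 17% = $52870

Excess of alternative minimum tax over standard income tax: $52870 − $26730 = $26140.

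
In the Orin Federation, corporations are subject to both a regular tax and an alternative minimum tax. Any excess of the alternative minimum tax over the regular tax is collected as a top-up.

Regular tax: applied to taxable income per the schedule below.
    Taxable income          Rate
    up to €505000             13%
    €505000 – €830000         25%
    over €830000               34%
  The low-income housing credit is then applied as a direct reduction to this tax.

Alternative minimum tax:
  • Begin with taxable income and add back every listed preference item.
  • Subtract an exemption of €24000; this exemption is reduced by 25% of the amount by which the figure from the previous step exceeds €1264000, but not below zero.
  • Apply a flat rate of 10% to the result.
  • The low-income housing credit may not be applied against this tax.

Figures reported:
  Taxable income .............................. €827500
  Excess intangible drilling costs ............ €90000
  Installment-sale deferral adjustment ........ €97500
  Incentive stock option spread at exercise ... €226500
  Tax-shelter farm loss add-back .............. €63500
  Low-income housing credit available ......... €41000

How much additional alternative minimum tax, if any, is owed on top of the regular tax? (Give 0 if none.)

€23850

Alternative minimum tax:
  Adjusted income: €827500 + €90000 + €97500 + €226500 + €63500 = €1305000
  Exemption: €24000 − 25% × (€1305000 − €1264000) = €24000 − €10250 = €13750
  Base: €1305000 − €13750 = €1291250
  €1291250 × 10% = €129125

Regular tax:
  €505000 × 13% = €65650
  €322500 × 25% = €80625
  → €146275
  Less low-income housing credit €41000 → €105275

Excess of alternative minimum tax over regular tax: €129125 − €105275 = €23850.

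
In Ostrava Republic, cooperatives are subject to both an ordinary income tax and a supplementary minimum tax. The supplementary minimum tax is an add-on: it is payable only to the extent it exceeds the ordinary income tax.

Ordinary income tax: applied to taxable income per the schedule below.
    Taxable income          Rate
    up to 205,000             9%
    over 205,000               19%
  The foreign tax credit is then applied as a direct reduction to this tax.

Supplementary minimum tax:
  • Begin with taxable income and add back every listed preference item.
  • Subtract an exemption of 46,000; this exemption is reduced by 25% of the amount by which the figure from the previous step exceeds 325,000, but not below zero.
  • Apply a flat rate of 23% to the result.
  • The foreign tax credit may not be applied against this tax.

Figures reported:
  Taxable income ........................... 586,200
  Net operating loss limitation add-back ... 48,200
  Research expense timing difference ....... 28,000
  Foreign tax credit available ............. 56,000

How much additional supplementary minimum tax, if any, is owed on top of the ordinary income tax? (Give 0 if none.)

117,474

Ordinary income tax:
  205,000 × 9% = 18,450
  381,200 × 19% = 72,428
  → 90,878
  Less foreign tax credit 56,000 → 34,878

Supplementary minimum tax:
  Adjusted income: 586,200 + 48,200 + 28,000 = 662,400
  Exemption: 25% × (662,400 − 325,000) = 84,350 ≥ 46,000, so the exemption is fully phased out
  Base: 662,400 − 0 = 662,400
  662,400 × 23% = 152,352

Excess of supplementary minimum tax over ordinary income tax: 152,352 − 34,878 = 117,474.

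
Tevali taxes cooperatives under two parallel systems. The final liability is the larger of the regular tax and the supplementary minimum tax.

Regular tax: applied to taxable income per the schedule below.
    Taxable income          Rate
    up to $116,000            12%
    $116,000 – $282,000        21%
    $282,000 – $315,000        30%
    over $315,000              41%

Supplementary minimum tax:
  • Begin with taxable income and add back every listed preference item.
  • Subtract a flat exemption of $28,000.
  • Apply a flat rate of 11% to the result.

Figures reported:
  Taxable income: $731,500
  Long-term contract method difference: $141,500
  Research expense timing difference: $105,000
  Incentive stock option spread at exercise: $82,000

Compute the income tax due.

$229,445

Supplementary minimum tax:
  Adjusted income: $731,500 + $141,500 + $105,000 + $82,000 = $1,060,000
  Less exemption $28,000 → base $1,032,000
  $1,032,000 × 11% = $113,520

Regular tax:
  $116,000 × 12% = $13,920
  $166,000 × 21% = $34,860
  $33,000 × 30% = $9,900
  $416,500 × 41% = $170,765
  → $229,445

$229,445 > $113,520, so the regular tax governs.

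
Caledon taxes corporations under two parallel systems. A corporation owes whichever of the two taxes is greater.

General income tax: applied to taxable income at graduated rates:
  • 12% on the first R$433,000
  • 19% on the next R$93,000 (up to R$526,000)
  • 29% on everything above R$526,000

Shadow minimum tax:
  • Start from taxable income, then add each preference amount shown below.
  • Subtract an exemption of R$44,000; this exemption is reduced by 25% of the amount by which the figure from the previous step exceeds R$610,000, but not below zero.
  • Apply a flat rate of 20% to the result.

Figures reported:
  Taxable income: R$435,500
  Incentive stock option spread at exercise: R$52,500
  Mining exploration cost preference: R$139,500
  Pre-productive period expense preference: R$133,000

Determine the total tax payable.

General income tax:
  R$433,000 × 12% = R$51,960
  R$2,500 × 19% = R$475
  → R$52,435

Shadow minimum tax:
  Adjusted income: R$435,500 + R$52,500 + R$139,500 + R$133,000 = R$760,500
  Exemption: R$44,000 − 25% × (R$760,500 − R$610,000) = R$44,000 − R$37,625 = R$6,375
  Base: R$760,500 − R$6,375 = R$754,125
  R$754,125 × 20% = R$150,825

R$150,825 > R$52,435, so the shadow minimum tax is the binding amount.

R$150,825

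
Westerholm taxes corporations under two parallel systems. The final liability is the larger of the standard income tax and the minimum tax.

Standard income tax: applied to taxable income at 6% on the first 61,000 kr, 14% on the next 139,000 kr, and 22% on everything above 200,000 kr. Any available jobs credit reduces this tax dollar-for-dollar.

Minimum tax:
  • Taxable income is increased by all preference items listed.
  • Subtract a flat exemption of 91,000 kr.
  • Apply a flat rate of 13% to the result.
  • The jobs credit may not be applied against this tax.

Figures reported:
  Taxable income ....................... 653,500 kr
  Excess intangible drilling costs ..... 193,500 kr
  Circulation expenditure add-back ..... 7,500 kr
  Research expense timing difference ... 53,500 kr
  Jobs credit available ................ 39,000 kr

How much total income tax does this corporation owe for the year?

106,210 kr

Minimum tax:
  Adjusted income: 653,500 kr + 193,500 kr + 7,500 kr + 53,500 kr = 908,000 kr
  Less exemption 91,000 kr → base 817,000 kr
  817,000 kr × 13% = 106,210 kr

Standard income tax:
  61,000 kr × 6% = 3,660 kr
  139,000 kr × 14% = 19,460 kr
  453,500 kr × 22% = 99,770 kr
  → 122,890 kr
  Less jobs credit 39,000 kr → 83,890 kr

106,210 kr > 83,890 kr, so the minimum tax is the binding amount.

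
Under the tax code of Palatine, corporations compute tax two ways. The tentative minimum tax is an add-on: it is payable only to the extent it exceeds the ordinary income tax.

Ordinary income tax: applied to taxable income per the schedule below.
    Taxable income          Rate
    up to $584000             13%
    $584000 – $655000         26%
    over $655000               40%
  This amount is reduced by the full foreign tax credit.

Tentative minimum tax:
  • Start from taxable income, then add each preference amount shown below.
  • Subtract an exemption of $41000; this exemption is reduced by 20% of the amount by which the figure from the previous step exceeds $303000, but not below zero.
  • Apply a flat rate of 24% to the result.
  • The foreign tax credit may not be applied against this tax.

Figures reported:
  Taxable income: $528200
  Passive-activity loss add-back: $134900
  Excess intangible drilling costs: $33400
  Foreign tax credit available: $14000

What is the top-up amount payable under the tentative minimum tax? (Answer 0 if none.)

Ordinary income tax:
  $528200 × 13% = $68666
  Less foreign tax credit $14000 → $54666

Tentative minimum tax:
  Adjusted income: $528200 + $134900 + $33400 = $696500
  Exemption: 20% × ($696500 − $303000) = $78700 ≥ $41000, so the exemption is fully phased out
  Base: $696500 − $0 = $696500
  $696500 × 24% = $167160

Excess of tentative minimum tax over ordinary income tax: $167160 − $54666 = $112494.

$112494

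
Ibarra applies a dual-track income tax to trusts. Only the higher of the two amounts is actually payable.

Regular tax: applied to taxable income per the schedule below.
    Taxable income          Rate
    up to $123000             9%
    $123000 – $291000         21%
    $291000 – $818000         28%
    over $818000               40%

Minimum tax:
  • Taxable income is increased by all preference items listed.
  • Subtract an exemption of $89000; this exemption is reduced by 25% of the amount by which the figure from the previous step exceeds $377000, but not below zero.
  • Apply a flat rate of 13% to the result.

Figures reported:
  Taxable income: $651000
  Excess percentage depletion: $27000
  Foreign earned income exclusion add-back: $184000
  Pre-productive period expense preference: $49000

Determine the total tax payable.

Minimum tax:
  Adjusted income: $651000 + $27000 + $184000 + $49000 = $911000
  Exemption: 25% × ($911000 − $377000) = $133500 ≥ $89000, so the exemption is fully phased out
  Base: $911000 − $0 = $911000
  $911000 × 13% = $118430

Regular tax:
  $123000 × 9% = $11070
  $168000 × 21% = $35280
  $360000 × 28% = $100800
  → $147150

$147150 > $118430, so the regular tax governs.

$147150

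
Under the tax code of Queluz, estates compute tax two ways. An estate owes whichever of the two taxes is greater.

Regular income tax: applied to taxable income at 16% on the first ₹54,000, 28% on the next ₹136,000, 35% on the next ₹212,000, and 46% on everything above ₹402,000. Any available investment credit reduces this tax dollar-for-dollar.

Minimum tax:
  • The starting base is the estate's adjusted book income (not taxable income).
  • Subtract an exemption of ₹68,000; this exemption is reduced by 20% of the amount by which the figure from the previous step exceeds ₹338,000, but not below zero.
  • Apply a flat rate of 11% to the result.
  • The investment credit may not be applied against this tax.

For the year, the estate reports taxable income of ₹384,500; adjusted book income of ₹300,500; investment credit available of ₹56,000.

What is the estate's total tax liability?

₹58,795

Regular income tax:
  ₹54,000 × 16% = ₹8,640
  ₹136,000 × 28% = ₹38,080
  ₹194,500 × 35% = ₹68,075
  → ₹114,795
  Less investment credit ₹56,000 → ₹58,795

Minimum tax:
  Base (adjusted book income): ₹300,500
  Exemption: ₹300,500 ≤ ₹338,000, so full ₹68,000 applies
  Base: ₹300,500 − ₹68,000 = ₹232,500
  ₹232,500 × 11% = ₹25,575

₹58,795 > ₹25,575, so the regular income tax governs.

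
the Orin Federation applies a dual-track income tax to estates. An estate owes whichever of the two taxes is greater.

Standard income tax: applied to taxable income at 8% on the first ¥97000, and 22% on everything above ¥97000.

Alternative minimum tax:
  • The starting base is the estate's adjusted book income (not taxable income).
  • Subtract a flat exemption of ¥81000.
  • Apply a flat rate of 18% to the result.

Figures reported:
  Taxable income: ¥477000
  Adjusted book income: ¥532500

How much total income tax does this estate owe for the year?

¥91360

Standard income tax:
  ¥97000 × 8% = ¥7760
  ¥380000 × 22% = ¥83600
  → ¥91360

Alternative minimum tax:
  Base (adjusted book income): ¥532500
  Less exemption ¥81000 → base ¥451500
  ¥451500 × 18% = ¥81270

¥91360 > ¥81270, so the standard income tax governs.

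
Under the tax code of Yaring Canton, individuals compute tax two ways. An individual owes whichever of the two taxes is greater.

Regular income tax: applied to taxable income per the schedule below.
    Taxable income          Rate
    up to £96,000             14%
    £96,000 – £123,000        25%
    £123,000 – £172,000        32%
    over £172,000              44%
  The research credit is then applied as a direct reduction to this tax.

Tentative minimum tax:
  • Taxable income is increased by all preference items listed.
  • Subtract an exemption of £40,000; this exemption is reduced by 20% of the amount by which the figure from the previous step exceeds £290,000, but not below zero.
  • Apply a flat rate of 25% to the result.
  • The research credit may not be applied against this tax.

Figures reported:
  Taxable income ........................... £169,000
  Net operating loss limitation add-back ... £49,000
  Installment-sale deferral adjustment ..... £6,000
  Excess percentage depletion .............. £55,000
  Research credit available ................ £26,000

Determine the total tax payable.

£59,750

Regular income tax:
  £96,000 × 14% = £13,440
  £27,000 × 25% = £6,750
  £46,000 × 32% = £14,720
  → £34,910
  Less research credit £26,000 → £8,910

Tentative minimum tax:
  Adjusted income: £169,000 + £49,000 + £6,000 + £55,000 = £279,000
  Exemption: £279,000 ≤ £290,000, so full £40,000 applies
  Base: £279,000 − £40,000 = £239,000
  £239,000 × 25% = £59,750

£59,750 > £8,910, so the tentative minimum tax is the binding amount.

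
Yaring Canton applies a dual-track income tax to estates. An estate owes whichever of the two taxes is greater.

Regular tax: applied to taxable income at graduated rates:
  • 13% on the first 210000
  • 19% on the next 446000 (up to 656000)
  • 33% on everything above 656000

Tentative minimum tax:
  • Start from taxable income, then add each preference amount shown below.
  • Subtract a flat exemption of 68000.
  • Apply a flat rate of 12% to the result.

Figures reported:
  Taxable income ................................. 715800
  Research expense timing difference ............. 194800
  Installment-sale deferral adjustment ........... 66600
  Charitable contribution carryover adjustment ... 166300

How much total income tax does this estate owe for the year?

131774

Regular tax:
  210000 × 13% = 27300
  446000 × 19% = 84740
  59800 × 33% = 19734
  → 131774

Tentative minimum tax:
  Adjusted income: 715800 + 194800 + 66600 + 166300 = 1143500
  Less exemption 68000 → base 1075500
  1075500 × 12% = 129060

131774 > 129060, so the regular tax governs.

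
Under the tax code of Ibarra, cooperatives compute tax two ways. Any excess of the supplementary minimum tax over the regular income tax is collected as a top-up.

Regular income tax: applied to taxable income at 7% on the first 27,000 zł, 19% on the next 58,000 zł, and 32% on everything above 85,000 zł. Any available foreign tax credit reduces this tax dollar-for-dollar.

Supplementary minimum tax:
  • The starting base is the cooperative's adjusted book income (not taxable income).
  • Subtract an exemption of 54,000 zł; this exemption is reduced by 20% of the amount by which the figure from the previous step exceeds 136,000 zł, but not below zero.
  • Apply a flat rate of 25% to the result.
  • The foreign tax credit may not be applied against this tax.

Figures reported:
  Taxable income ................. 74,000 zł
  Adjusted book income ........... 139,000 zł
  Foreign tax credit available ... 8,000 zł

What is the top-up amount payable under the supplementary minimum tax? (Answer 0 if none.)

18,580 zł

Regular income tax:
  27,000 zł × 7% = 1,890 zł
  47,000 zł × 19% = 8,930 zł
  → 10,820 zł
  Less foreign tax credit 8,000 zł → 2,820 zł

Supplementary minimum tax:
  Base (adjusted book income): 139,000 zł
  Exemption: 54,000 zł − 20% × (139,000 zł − 136,000 zł) = 54,000 zł − 600 zł = 53,400 zł
  Base: 139,000 zł − 53,400 zł = 85,600 zł
  85,600 zł × 25% = 21,400 zł

Excess of supplementary minimum tax over regular income tax: 21,400 zł − 2,820 zł = 18,580 zł.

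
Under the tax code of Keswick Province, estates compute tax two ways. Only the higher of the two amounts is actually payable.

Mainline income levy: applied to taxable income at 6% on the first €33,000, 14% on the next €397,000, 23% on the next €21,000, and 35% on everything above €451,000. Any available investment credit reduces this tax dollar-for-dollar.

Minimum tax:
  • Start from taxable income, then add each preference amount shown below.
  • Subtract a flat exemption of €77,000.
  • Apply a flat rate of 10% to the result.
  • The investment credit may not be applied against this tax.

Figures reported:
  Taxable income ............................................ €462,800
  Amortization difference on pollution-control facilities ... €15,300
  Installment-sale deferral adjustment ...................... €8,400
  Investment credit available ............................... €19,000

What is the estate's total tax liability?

Mainline income levy:
  €33,000 × 6% = €1,980
  €397,000 × 14% = €55,580
  €21,000 × 23% = €4,830
  €11,800 × 35% = €4,130
  → €66,520
  Less investment credit €19,000 → €47,520

Minimum tax:
  Adjusted income: €462,800 + €15,300 + €8,400 = €486,500
  Less exemption €77,000 → base €409,500
  €409,500 × 10% = €40,950

€47,520 > €40,950, so the mainline income levy governs.

€47,520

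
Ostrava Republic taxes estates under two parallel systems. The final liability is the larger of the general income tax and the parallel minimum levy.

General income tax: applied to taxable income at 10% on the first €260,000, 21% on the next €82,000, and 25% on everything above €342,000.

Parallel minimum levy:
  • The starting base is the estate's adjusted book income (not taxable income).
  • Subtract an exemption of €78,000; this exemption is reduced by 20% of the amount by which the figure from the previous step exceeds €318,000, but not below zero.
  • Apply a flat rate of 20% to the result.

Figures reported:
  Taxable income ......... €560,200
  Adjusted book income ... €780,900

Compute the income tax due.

€156,180

General income tax:
  €260,000 × 10% = €26,000
  €82,000 × 21% = €17,220
  €218,200 × 25% = €54,550
  → €97,770

Parallel minimum levy:
  Base (adjusted book income): €780,900
  Exemption: 20% × (€780,900 − €318,000) = €92,580 ≥ €78,000, so the exemption is fully phased out
  Base: €780,900 − €0 = €780,900
  €780,900 × 20% = €156,180

€156,180 > €97,770, so the parallel minimum levy is the binding amount.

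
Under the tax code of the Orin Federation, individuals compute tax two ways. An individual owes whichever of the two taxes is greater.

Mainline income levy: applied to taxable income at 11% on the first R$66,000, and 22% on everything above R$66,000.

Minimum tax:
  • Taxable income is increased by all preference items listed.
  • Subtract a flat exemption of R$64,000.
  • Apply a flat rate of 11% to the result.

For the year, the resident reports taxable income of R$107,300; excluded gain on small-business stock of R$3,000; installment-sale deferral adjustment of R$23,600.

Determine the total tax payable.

R$16,346

Minimum tax:
  Adjusted income: R$107,300 + R$3,000 + R$23,600 = R$133,900
  Less exemption R$64,000 → base R$69,900
  R$69,900 × 11% = R$7,689

Mainline income levy:
  R$66,000 × 11% = R$7,260
  R$41,300 × 22% = R$9,086
  → R$16,346

R$16,346 > R$7,689, so the mainline income levy governs.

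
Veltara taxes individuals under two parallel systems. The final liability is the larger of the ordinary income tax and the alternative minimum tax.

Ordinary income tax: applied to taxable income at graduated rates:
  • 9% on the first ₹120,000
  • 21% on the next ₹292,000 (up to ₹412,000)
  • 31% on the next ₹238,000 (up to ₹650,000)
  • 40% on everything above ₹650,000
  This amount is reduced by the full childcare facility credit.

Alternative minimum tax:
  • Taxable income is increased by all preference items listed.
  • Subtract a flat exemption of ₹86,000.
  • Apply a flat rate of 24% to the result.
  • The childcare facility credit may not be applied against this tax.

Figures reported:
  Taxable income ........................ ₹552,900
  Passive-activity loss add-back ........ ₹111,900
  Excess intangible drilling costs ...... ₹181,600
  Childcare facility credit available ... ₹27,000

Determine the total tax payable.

₹182,496

Ordinary income tax:
  ₹120,000 × 9% = ₹10,800
  ₹292,000 × 21% = ₹61,320
  ₹140,900 × 31% = ₹43,679
  → ₹115,799
  Less childcare facility credit ₹27,000 → ₹88,799

Alternative minimum tax:
  Adjusted income: ₹552,900 + ₹111,900 + ₹181,600 = ₹846,400
  Less exemption ₹86,000 → base ₹760,400
  ₹760,400 × 24% = ₹182,496

₹182,496 > ₹88,799, so the alternative minimum tax is the binding amount.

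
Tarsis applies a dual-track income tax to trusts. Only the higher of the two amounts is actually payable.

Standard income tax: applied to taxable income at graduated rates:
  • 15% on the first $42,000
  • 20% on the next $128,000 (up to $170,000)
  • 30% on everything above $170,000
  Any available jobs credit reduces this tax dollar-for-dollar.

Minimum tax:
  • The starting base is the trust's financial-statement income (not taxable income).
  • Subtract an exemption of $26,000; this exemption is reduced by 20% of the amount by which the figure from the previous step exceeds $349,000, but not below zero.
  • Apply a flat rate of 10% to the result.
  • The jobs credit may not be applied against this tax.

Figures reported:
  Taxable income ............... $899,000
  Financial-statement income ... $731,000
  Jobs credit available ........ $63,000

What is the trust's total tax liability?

Standard income tax:
  $42,000 × 15% = $6,300
  $128,000 × 20% = $25,600
  $729,000 × 30% = $218,700
  → $250,600
  Less jobs credit $63,000 → $187,600

Minimum tax:
  Base (financial-statement income): $731,000
  Exemption: 20% × ($731,000 − $349,000) = $76,400 ≥ $26,000, so the exemption is fully phased out
  Base: $731,000 − $0 = $731,000
  $731,000 × 10% = $73,100

$187,600 > $73,100, so the standard income tax governs.

$187,600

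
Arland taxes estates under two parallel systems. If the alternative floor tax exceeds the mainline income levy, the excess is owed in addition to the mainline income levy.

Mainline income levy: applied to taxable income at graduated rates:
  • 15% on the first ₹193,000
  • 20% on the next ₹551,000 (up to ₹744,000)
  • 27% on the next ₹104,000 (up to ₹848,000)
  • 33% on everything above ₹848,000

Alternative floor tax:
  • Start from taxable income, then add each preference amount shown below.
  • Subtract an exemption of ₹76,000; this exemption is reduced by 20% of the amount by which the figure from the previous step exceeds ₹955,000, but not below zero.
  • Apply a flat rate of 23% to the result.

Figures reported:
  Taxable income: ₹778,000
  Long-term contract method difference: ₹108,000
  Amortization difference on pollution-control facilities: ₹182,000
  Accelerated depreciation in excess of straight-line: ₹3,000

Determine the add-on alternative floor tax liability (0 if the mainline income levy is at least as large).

₹85,856

Alternative floor tax:
  Adjusted income: ₹778,000 + ₹108,000 + ₹182,000 + ₹3,000 = ₹1,071,000
  Exemption: ₹76,000 − 20% × (₹1,071,000 − ₹955,000) = ₹76,000 − ₹23,200 = ₹52,800
  Base: ₹1,071,000 − ₹52,800 = ₹1,018,200
  ₹1,018,200 × 23% = ₹234,186

Mainline income levy:
  ₹193,000 × 15% = ₹28,950
  ₹551,000 × 20% = ₹110,200
  ₹34,000 × 27% = ₹9,180
  → ₹148,330

Excess of alternative floor tax over mainline income levy: ₹234,186 − ₹148,330 = ₹85,856.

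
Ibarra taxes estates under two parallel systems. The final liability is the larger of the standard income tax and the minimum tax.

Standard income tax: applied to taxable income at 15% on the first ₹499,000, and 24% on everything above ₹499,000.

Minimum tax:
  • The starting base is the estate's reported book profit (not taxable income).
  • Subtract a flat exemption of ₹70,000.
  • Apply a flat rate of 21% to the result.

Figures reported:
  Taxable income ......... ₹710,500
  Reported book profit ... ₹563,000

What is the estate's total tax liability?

₹125,610

Minimum tax:
  Base (reported book profit): ₹563,000
  Less exemption ₹70,000 → base ₹493,000
  ₹493,000 × 21% = ₹103,530

Standard income tax:
  ₹499,000 × 15% = ₹74,850
  ₹211,500 × 24% = ₹50,760
  → ₹125,610

₹125,610 > ₹103,530, so the standard income tax governs.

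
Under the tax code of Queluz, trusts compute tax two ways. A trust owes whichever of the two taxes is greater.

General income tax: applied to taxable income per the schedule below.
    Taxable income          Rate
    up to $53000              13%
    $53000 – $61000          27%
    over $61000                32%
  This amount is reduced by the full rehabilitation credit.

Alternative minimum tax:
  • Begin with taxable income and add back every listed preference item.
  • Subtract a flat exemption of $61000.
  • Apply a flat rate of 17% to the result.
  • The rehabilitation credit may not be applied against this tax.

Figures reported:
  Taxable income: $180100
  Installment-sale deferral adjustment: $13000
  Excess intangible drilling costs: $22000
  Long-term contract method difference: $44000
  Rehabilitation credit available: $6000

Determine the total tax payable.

$41162

General income tax:
  $53000 × 13% = $6890
  $8000 × 27% = $2160
  $119100 × 32% = $38112
  → $47162
  Less rehabilitation credit $6000 → $41162

Alternative minimum tax:
  Adjusted income: $180100 + $13000 + $22000 + $44000 = $259100
  Less exemption $61000 → base $198100
  $198100 × 17% = $33677

$41162 > $33677, so the general income tax governs.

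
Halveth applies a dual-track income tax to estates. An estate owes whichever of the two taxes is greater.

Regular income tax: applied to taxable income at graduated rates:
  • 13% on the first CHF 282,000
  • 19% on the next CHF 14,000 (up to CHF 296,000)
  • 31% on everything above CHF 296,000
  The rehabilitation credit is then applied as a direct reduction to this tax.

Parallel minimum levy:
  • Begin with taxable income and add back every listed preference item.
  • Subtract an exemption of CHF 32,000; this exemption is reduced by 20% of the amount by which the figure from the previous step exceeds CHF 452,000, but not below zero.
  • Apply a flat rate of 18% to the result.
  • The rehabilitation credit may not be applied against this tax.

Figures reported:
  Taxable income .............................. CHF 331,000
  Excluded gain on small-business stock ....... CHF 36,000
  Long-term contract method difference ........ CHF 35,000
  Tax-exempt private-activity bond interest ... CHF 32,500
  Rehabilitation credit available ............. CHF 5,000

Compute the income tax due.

CHF 72,450

Regular income tax:
  CHF 282,000 × 13% = CHF 36,660
  CHF 14,000 × 19% = CHF 2,660
  CHF 35,000 × 31% = CHF 10,850
  → CHF 50,170
  Less rehabilitation credit CHF 5,000 → CHF 45,170

Parallel minimum levy:
  Adjusted income: CHF 331,000 + CHF 36,000 + CHF 35,000 + CHF 32,500 = CHF 434,500
  Exemption: CHF 434,500 ≤ CHF 452,000, so full CHF 32,000 applies
  Base: CHF 434,500 − CHF 32,000 = CHF 402,500
  CHF 402,500 × 18% = CHF 72,450

CHF 72,450 > CHF 45,170, so the parallel minimum levy is the binding amount.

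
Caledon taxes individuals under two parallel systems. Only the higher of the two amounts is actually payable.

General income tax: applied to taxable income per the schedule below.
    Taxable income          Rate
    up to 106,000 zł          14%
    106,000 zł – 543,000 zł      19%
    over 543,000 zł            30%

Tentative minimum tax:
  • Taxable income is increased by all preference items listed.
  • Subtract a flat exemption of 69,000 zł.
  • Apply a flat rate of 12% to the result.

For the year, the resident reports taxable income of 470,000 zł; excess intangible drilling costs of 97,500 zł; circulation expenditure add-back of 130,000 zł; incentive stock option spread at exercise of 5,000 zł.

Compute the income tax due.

General income tax:
  106,000 zł × 14% = 14,840 zł
  364,000 zł × 19% = 69,160 zł
  → 84,000 zł

Tentative minimum tax:
  Adjusted income: 470,000 zł + 97,500 zł + 130,000 zł + 5,000 zł = 702,500 zł
  Less exemption 69,000 zł → base 633,500 zł
  633,500 zł × 12% = 76,020 zł

84,000 zł > 76,020 zł, so the general income tax governs.

84,000 zł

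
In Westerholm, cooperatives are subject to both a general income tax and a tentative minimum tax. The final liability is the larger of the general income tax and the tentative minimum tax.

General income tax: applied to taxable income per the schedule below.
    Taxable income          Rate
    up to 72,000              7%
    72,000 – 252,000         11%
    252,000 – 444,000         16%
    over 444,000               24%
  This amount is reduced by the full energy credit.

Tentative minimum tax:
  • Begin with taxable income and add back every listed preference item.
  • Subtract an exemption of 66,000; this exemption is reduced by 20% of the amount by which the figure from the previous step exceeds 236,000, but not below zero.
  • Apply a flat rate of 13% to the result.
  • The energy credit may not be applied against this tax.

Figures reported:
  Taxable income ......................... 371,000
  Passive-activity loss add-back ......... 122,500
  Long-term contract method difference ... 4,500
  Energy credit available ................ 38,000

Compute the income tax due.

62,972

General income tax:
  72,000 × 7% = 5,040
  180,000 × 11% = 19,800
  119,000 × 16% = 19,040
  → 43,880
  Less energy credit 38,000 → 5,880

Tentative minimum tax:
  Adjusted income: 371,000 + 122,500 + 4,500 = 498,000
  Exemption: 66,000 − 20% × (498,000 − 236,000) = 66,000 − 52,400 = 13,600
  Base: 498,000 − 13,600 = 484,400
  484,400 × 13% = 62,972

62,972 > 5,880, so the tentative minimum tax is the binding amount.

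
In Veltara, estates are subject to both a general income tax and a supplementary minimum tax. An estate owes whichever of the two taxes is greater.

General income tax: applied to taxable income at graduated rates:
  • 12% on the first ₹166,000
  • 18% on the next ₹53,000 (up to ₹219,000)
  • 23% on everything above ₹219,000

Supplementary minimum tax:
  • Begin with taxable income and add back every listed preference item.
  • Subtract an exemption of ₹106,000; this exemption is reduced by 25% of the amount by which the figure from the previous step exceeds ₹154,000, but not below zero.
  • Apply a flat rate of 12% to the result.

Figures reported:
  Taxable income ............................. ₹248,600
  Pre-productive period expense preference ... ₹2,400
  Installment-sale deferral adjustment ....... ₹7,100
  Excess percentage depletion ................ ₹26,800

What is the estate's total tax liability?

₹36,268

Supplementary minimum tax:
  Adjusted income: ₹248,600 + ₹2,400 + ₹7,100 + ₹26,800 = ₹284,900
  Exemption: ₹106,000 − 25% × (₹284,900 − ₹154,000) = ₹106,000 − ₹32,725 = ₹73,275
  Base: ₹284,900 − ₹73,275 = ₹211,625
  ₹211,625 × 12% = ₹25,395

General income tax:
  ₹166,000 × 12% = ₹19,920
  ₹53,000 × 18% = ₹9,540
  ₹29,600 × 23% = ₹6,808
  → ₹36,268

₹36,268 > ₹25,395, so the general income tax governs.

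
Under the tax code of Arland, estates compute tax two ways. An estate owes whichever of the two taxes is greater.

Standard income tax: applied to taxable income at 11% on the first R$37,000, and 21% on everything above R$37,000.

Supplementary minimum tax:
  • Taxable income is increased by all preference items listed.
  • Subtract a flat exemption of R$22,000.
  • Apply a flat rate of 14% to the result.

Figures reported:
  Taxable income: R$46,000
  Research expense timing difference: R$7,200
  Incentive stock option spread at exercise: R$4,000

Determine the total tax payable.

R$5,960

Standard income tax:
  R$37,000 × 11% = R$4,070
  R$9,000 × 21% = R$1,890
  → R$5,960

Supplementary minimum tax:
  Adjusted income: R$46,000 + R$7,200 + R$4,000 = R$57,200
  Less exemption R$22,000 → base R$35,200
  R$35,200 × 14% = R$4,928

R$5,960 > R$4,928, so the standard income tax governs.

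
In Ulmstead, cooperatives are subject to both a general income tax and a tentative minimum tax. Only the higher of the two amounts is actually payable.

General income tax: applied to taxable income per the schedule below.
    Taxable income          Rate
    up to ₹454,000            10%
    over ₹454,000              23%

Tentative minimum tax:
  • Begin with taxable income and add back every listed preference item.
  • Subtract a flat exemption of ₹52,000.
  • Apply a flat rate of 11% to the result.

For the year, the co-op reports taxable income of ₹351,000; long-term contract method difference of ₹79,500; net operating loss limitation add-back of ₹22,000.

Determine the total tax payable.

General income tax:
  ₹351,000 × 10% = ₹35,100

Tentative minimum tax:
  Adjusted income: ₹351,000 + ₹79,500 + ₹22,000 = ₹452,500
  Less exemption ₹52,000 → base ₹400,500
  ₹400,500 × 11% = ₹44,055

₹44,055 > ₹35,100, so the tentative minimum tax is the binding amount.

₹44,055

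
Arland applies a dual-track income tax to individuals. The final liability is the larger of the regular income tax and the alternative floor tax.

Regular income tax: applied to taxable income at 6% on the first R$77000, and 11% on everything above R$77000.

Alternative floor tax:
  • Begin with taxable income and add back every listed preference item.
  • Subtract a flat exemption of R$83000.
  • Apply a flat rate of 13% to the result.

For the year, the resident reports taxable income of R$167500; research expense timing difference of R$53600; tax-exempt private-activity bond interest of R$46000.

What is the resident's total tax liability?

Regular income tax:
  R$77000 × 6% = R$4620
  R$90500 × 11% = R$9955
  → R$14575

Alternative floor tax:
  Adjusted income: R$167500 + R$53600 + R$46000 = R$267100
  Less exemption R$83000 → base R$184100
  R$184100 × 13% = R$23933

R$23933 > R$14575, so the alternative floor tax is the binding amount.

R$23933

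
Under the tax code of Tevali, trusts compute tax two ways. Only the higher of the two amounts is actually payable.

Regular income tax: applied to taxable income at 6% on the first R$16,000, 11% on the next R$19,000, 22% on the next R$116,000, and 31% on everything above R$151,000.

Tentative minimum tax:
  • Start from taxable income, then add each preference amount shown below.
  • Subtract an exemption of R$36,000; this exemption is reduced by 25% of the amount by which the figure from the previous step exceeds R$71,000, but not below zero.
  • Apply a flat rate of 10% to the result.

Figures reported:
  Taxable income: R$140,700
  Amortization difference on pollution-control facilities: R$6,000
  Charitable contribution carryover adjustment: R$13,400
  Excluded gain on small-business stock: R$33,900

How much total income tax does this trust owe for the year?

Tentative minimum tax:
  Adjusted income: R$140,700 + R$6,000 + R$13,400 + R$33,900 = R$194,000
  Exemption: R$36,000 − 25% × (R$194,000 − R$71,000) = R$36,000 − R$30,750 = R$5,250
  Base: R$194,000 − R$5,250 = R$188,750
  R$188,750 × 10% = R$18,875

Regular income tax:
  R$16,000 × 6% = R$960
  R$19,000 × 11% = R$2,090
  R$105,700 × 22% = R$23,254
  → R$26,304

R$26,304 > R$18,875, so the regular income tax governs.

R$26,304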